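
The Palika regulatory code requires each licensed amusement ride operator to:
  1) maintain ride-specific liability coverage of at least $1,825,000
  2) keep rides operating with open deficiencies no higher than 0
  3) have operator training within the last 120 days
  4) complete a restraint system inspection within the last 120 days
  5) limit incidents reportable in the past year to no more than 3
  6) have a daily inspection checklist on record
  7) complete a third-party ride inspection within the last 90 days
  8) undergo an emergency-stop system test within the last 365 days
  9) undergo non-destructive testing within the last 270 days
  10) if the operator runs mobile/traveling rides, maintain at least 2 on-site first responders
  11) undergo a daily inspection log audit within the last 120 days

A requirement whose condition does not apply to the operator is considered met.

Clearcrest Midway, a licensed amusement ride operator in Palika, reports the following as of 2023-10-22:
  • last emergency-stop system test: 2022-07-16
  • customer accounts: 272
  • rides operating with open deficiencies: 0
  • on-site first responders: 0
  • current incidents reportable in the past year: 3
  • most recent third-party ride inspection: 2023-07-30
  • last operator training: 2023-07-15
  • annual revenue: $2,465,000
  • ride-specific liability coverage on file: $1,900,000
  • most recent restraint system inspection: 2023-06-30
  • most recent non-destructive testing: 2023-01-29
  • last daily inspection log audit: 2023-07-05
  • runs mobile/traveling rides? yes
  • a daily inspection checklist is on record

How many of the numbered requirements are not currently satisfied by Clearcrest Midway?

1. ride-specific liability coverage $1,900,000 ≥ $1,825,000 → met
2. rides operating with open deficiencies 0 ≤ 0 → met
3. operator training 99 days ago vs limit 120 → met
4. restraint system inspection 114 days ago vs limit 120 → met
5. incidents reportable in the past year 3 ≤ 3 → met
6. daily inspection checklist present → met
7. third-party ride inspection 84 days ago vs limit 90 → met
8. emergency-stop system test 463 days ago vs limit 365 → not met
9. non-destructive testing 266 days ago vs limit 270 → met
10. condition 'runs mobile/traveling rides' holds; on-site first responders 0 < 2 → not met
11. daily inspection log audit 109 days ago vs limit 120 → met
Not met: 2 of 11

2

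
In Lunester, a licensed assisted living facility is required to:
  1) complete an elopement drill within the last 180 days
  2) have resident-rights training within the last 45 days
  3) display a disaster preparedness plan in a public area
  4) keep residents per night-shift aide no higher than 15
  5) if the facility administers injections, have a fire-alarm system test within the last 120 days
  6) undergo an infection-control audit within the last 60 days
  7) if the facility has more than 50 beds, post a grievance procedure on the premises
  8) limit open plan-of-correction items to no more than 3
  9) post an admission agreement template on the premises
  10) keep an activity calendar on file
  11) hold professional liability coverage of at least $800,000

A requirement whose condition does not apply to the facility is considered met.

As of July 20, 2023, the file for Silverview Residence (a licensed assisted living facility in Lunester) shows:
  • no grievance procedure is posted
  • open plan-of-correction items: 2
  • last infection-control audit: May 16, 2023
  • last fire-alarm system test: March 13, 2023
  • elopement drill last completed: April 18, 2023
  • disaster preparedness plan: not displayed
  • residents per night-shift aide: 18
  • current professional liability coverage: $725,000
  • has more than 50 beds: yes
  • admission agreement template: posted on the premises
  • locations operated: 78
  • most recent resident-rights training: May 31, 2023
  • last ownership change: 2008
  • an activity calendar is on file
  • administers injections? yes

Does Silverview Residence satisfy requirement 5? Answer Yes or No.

No

5. condition 'administers injections' holds; fire-alarm system test 129 days ago vs limit 120 → not met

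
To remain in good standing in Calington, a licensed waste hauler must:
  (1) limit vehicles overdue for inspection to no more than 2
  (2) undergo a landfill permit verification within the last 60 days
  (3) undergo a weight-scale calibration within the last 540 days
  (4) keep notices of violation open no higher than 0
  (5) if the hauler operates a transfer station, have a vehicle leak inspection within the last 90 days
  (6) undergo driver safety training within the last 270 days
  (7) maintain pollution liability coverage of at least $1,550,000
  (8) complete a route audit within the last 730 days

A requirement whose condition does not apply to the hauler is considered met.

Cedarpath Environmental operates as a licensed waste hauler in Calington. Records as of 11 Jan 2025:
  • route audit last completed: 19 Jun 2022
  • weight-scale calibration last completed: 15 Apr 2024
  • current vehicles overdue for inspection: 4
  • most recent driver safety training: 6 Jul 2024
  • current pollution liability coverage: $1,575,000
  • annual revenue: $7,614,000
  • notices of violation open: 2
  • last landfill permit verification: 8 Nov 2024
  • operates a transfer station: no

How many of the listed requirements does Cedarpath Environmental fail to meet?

1. vehicles overdue for inspection 4 > 2 → not met
2. landfill permit verification 64 days ago vs limit 60 → not met
3. weight-scale calibration 271 days ago vs limit 540 → met
4. notices of violation open 2 > 0 → not met
5. condition 'operates a transfer station' does not hold → requirement n/a → met
6. driver safety training 189 days ago vs limit 270 → met
7. pollution liability coverage $1,575,000 ≥ $1,550,000 → met
8. route audit 937 days ago vs limit 730 → not met
Not met: 4 of 8

4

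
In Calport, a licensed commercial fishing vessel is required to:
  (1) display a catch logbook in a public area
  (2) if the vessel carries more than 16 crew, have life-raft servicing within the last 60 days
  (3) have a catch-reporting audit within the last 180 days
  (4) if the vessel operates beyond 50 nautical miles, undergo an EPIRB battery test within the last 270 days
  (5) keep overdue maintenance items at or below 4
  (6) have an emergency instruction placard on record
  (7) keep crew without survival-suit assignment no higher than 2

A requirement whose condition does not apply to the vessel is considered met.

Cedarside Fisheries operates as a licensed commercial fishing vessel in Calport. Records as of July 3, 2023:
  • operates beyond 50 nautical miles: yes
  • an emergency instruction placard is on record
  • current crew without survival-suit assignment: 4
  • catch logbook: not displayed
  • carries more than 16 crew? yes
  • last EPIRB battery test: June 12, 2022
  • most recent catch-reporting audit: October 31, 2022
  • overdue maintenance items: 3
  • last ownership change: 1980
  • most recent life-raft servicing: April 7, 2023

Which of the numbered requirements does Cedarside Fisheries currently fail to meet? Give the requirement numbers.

1. catch logbook absent → not met
2. condition 'carries more than 16 crew' holds; life-raft servicing 87 days ago vs limit 60 → not met
3. catch-reporting audit 245 days ago vs limit 180 → not met
4. condition 'operates beyond 50 nautical miles' holds; EPIRB battery test 386 days ago vs limit 270 → not met
5. overdue maintenance items 3 ≤ 4 → met
6. emergency instruction placard present → met
7. crew without survival-suit assignment 4 > 2 → not met
Not met: 1, 2, 3, 4, 7

1, 2, 3, 4, 7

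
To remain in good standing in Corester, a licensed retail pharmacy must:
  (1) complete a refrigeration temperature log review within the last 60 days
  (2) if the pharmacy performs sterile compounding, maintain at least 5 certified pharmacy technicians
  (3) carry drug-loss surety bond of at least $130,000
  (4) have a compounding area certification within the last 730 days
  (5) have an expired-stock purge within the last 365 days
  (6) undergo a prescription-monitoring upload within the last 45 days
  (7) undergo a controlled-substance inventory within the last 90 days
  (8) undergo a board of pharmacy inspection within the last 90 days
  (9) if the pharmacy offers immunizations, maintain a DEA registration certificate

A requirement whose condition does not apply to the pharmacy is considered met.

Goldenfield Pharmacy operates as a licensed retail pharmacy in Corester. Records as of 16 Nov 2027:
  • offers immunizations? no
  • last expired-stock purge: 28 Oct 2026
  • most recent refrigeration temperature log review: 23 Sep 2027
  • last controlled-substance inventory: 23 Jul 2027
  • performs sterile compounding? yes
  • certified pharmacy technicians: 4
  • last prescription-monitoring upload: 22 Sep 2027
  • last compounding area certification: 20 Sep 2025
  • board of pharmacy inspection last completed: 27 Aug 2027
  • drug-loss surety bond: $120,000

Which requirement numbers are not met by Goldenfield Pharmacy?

1. refrigeration temperature log review 54 days ago vs limit 60 → met
2. condition 'performs sterile compounding' holds; certified pharmacy technicians 4 < 5 → not met
3. drug-loss surety bond $120,000 < $130,000 → not met
4. compounding area certification 787 days ago vs limit 730 → not met
5. expired-stock purge 384 days ago vs limit 365 → not met
6. prescription-monitoring upload 55 days ago vs limit 45 → not met
7. controlled-substance inventory 116 days ago vs limit 90 → not met
8. board of pharmacy inspection 81 days ago vs limit 90 → met
9. condition 'offers immunizations' does not hold → requirement n/a → met
Not met: 2, 3, 4, 5, 6, 7

2, 3, 4, 5, 6, 7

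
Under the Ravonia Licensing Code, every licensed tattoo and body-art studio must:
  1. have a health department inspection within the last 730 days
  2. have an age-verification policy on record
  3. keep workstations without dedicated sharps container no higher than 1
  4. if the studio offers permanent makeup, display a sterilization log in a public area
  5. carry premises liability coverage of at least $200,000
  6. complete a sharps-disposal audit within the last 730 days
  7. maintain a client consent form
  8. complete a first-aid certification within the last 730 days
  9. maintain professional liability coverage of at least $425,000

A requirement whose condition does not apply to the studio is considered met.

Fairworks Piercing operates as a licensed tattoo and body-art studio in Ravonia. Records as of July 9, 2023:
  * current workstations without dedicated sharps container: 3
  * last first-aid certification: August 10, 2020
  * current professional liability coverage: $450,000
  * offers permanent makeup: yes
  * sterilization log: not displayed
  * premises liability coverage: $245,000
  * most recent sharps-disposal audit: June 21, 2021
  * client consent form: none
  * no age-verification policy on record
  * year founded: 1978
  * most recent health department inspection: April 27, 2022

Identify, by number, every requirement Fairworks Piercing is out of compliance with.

2, 3, 4, 6, 7, 8

1. health department inspection 438 days ago vs limit 730 → met
2. age-verification policy absent → not met
3. workstations without dedicated sharps container 3 > 1 → not met
4. condition 'offers permanent makeup' holds; sterilization log absent → not met
5. premises liability coverage $245,000 ≥ $200,000 → met
6. sharps-disposal audit 748 days ago vs limit 730 → not met
7. client consent form absent → not met
8. first-aid certification 1063 days ago vs limit 730 → not met
9. professional liability coverage $450,000 ≥ $425,000 → met
Not met: 2, 3, 4, 6, 7, 8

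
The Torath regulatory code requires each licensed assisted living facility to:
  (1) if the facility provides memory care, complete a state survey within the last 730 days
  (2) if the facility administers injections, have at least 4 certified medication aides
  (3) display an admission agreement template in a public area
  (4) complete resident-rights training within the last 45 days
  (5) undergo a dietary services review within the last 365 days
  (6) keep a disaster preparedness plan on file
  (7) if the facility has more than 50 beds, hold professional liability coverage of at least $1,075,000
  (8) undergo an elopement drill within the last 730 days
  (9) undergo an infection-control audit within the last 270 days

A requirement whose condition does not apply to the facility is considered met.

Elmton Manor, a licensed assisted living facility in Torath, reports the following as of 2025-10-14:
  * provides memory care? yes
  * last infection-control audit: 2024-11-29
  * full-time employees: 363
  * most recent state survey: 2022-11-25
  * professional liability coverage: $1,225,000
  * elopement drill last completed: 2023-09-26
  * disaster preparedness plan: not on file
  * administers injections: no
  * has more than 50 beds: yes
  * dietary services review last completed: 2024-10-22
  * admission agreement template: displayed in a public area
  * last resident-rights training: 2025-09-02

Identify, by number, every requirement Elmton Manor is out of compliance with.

1. condition 'provides memory care' holds; state survey 1054 days ago vs limit 730 → not met
2. condition 'administers injections' does not hold → requirement n/a → met
3. admission agreement template present → met
4. resident-rights training 42 days ago vs limit 45 → met
5. dietary services review 357 days ago vs limit 365 → met
6. disaster preparedness plan absent → not met
7. condition 'has more than 50 beds' holds; professional liability coverage $1,225,000 ≥ $1,075,000 → met
8. elopement drill 749 days ago vs limit 730 → not met
9. infection-control audit 319 days ago vs limit 270 → not met
Not met: 1, 6, 8, 9

1, 6, 8, 9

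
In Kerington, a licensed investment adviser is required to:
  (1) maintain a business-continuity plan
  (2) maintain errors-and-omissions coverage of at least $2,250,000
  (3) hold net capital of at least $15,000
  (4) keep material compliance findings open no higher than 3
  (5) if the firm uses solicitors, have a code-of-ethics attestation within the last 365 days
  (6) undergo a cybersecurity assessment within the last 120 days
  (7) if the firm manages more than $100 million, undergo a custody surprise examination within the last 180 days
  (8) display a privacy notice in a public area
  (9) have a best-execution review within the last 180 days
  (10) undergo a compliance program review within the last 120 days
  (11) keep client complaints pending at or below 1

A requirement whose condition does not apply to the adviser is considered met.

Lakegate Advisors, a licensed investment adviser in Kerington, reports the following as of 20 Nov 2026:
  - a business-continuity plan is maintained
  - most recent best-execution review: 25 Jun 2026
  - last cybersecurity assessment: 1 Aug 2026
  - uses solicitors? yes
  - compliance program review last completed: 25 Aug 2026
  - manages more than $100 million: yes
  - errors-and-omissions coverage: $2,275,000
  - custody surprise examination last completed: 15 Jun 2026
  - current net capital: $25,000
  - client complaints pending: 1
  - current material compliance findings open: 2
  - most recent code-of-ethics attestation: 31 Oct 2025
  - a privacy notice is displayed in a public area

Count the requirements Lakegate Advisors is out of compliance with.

1. business-continuity plan present → met
2. errors-and-omissions coverage $2,275,000 ≥ $2,250,000 → met
3. net capital $25,000 ≥ $15,000 → met
4. material compliance findings open 2 ≤ 3 → met
5. condition 'uses solicitors' holds; code-of-ethics attestation 385 days ago vs limit 365 → not met
6. cybersecurity assessment 111 days ago vs limit 120 → met
7. condition 'manages more than $100 million' holds; custody surprise examination 158 days ago vs limit 180 → met
8. privacy notice present → met
9. best-execution review 148 days ago vs limit 180 → met
10. compliance program review 87 days ago vs limit 120 → met
11. client complaints pending 1 ≤ 1 → met
Not met: 1 of 11

1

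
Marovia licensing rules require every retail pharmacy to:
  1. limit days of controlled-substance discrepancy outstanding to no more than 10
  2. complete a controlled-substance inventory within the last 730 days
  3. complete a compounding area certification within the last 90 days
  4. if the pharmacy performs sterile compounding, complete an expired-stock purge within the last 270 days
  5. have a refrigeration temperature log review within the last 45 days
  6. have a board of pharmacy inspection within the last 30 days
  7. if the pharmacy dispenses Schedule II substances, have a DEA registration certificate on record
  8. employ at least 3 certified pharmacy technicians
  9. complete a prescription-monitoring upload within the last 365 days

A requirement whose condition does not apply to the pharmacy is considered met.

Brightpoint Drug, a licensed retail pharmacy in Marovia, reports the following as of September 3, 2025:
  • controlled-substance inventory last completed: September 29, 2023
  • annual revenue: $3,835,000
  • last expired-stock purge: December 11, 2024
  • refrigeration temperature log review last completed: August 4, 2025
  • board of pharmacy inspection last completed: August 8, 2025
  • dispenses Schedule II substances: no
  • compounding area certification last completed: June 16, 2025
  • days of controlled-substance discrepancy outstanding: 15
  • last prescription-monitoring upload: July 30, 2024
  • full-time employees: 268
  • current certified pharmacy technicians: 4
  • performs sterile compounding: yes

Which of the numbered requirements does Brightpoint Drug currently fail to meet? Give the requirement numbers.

1. days of controlled-substance discrepancy outstanding 15 > 10 → not met
2. controlled-substance inventory 705 days ago vs limit 730 → met
3. compounding area certification 79 days ago vs limit 90 → met
4. condition 'performs sterile compounding' holds; expired-stock purge 266 days ago vs limit 270 → met
5. refrigeration temperature log review 30 days ago vs limit 45 → met
6. board of pharmacy inspection 26 days ago vs limit 30 → met
7. condition 'dispenses Schedule II substances' does not hold → requirement n/a → met
8. certified pharmacy technicians 4 ≥ 3 → met
9. prescription-monitoring upload 400 days ago vs limit 365 → not met
Not met: 1, 9

1, 9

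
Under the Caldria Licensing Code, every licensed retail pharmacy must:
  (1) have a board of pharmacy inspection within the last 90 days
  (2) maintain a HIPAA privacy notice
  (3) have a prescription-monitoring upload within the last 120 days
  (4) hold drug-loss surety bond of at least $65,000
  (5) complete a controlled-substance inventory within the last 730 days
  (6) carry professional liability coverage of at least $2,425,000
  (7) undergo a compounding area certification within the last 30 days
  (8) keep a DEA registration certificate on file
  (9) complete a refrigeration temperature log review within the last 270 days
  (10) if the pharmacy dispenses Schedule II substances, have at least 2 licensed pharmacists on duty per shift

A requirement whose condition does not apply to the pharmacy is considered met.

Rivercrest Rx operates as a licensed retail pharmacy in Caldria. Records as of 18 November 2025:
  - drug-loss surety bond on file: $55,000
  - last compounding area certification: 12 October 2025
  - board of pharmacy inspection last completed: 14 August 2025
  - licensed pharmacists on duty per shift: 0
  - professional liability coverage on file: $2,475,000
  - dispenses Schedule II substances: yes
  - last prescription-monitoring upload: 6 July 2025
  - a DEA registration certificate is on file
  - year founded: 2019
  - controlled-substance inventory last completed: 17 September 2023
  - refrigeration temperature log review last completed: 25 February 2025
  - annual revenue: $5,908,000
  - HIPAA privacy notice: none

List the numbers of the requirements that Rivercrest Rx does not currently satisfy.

1. board of pharmacy inspection 96 days ago vs limit 90 → not met
2. HIPAA privacy notice absent → not met
3. prescription-monitoring upload 135 days ago vs limit 120 → not met
4. drug-loss surety bond $55,000 < $65,000 → not met
5. controlled-substance inventory 793 days ago vs limit 730 → not met
6. professional liability coverage $2,475,000 ≥ $2,425,000 → met
7. compounding area certification 37 days ago vs limit 30 → not met
8. DEA registration certificate present → met
9. refrigeration temperature log review 266 days ago vs limit 270 → met
10. condition 'dispenses Schedule II substances' holds; licensed pharmacists on duty per shift 0 < 2 → not met
Not met: 1, 2, 3, 4, 5, 7, 10

1, 2, 3, 4, 5, 7, 10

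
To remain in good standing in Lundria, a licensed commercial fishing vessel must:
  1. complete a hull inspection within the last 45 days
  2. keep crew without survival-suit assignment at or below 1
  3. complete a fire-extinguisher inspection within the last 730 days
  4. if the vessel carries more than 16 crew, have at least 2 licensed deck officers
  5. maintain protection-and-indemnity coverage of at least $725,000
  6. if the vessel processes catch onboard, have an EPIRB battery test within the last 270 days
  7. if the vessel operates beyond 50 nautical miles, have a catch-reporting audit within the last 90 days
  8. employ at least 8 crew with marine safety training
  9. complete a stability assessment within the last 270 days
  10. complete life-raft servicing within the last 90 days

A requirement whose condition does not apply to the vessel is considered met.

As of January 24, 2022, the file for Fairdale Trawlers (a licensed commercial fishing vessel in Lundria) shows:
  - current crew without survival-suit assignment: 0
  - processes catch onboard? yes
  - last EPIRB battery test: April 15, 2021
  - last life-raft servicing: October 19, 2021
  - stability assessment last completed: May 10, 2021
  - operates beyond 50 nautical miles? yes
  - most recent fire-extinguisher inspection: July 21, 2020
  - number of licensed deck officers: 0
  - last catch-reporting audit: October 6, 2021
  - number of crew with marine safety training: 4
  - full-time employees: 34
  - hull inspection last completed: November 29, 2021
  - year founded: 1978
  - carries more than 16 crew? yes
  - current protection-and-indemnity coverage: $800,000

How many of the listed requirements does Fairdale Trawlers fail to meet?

1. hull inspection 56 days ago vs limit 45 → not met
2. crew without survival-suit assignment 0 ≤ 1 → met
3. fire-extinguisher inspection 552 days ago vs limit 730 → met
4. condition 'carries more than 16 crew' holds; licensed deck officers 0 < 2 → not met
5. protection-and-indemnity coverage $800,000 ≥ $725,000 → met
6. condition 'processes catch onboard' holds; EPIRB battery test 284 days ago vs limit 270 → not met
7. condition 'operates beyond 50 nautical miles' holds; catch-reporting audit 110 days ago vs limit 90 → not met
8. crew with marine safety training 4 < 8 → not met
9. stability assessment 259 days ago vs limit 270 → met
10. life-raft servicing 97 days ago vs limit 90 → not met
Not met: 6 of 10

6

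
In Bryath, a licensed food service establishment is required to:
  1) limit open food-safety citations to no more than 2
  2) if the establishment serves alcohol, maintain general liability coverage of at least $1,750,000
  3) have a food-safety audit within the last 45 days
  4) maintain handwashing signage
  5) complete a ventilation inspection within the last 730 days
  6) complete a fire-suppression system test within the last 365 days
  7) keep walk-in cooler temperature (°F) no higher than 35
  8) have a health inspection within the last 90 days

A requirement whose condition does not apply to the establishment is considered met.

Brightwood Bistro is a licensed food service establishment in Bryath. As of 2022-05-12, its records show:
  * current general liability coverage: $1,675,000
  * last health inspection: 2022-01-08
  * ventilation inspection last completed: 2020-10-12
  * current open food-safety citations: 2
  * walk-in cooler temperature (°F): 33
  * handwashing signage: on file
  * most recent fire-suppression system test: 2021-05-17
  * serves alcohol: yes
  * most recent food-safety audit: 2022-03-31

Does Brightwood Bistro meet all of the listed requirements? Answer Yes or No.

No

1. open food-safety citations 2 ≤ 2 → met
2. condition 'serves alcohol' holds; general liability coverage $1,675,000 < $1,750,000 → not met
3. food-safety audit 42 days ago vs limit 45 → met
4. handwashing signage present → met
5. ventilation inspection 577 days ago vs limit 730 → met
6. fire-suppression system test 360 days ago vs limit 365 → met
7. walk-in cooler temperature (°F) 33 ≤ 35 → met
8. health inspection 124 days ago vs limit 90 → not met
Not met: 2, 8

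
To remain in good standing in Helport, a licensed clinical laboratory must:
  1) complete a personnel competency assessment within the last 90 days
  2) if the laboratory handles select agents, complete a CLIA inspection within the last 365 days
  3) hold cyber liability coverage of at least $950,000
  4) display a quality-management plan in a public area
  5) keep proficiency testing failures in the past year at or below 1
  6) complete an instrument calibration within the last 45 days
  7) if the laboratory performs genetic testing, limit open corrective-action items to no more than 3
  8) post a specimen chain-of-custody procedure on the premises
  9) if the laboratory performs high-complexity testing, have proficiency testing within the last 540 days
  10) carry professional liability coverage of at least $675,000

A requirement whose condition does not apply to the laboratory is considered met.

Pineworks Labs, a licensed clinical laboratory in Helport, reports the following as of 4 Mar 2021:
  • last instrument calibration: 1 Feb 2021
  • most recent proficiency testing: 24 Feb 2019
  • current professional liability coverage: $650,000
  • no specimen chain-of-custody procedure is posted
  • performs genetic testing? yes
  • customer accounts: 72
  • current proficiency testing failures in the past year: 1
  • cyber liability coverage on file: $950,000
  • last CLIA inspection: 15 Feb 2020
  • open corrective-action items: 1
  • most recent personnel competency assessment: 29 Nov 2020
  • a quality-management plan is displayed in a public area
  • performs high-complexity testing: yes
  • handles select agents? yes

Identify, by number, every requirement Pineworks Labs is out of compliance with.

1, 2, 8, 9, 10

1. personnel competency assessment 95 days ago vs limit 90 → not met
2. condition 'handles select agents' holds; CLIA inspection 383 days ago vs limit 365 → not met
3. cyber liability coverage $950,000 ≥ $950,000 → met
4. quality-management plan present → met
5. proficiency testing failures in the past year 1 ≤ 1 → met
6. instrument calibration 31 days ago vs limit 45 → met
7. condition 'performs genetic testing' holds; open corrective-action items 1 ≤ 3 → met
8. specimen chain-of-custody procedure absent → not met
9. condition 'performs high-complexity testing' holds; proficiency testing 739 days ago vs limit 540 → not met
10. professional liability coverage $650,000 < $675,000 → not met
Not met: 1, 2, 8, 9, 10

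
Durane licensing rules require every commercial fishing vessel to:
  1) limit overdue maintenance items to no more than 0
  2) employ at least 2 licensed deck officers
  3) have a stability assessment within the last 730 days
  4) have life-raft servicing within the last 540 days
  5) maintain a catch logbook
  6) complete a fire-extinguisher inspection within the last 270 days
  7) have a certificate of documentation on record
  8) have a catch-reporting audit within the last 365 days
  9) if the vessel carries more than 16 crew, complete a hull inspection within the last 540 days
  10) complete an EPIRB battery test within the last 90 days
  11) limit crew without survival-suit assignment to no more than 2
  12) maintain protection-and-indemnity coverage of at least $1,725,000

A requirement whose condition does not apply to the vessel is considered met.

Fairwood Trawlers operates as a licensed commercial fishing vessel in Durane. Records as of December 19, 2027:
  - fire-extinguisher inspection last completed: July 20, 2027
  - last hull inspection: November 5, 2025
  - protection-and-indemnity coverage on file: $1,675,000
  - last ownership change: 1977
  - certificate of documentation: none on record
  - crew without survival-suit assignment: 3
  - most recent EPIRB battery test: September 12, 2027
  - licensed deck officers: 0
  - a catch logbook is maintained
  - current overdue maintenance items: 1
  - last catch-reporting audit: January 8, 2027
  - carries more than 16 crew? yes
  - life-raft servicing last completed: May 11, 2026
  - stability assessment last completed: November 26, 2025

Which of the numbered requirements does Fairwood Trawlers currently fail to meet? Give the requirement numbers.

1. overdue maintenance items 1 > 0 → not met
2. licensed deck officers 0 < 2 → not met
3. stability assessment 753 days ago vs limit 730 → not met
4. life-raft servicing 587 days ago vs limit 540 → not met
5. catch logbook present → met
6. fire-extinguisher inspection 152 days ago vs limit 270 → met
7. certificate of documentation absent → not met
8. catch-reporting audit 345 days ago vs limit 365 → met
9. condition 'carries more than 16 crew' holds; hull inspection 774 days ago vs limit 540 → not met
10. EPIRB battery test 98 days ago vs limit 90 → not met
11. crew without survival-suit assignment 3 > 2 → not met
12. protection-and-indemnity coverage $1,675,000 < $1,725,000 → not met
Not met: 1, 2, 3, 4, 7, 9, 10, 11, 12

1, 2, 3, 4, 7, 9, 10, 11, 12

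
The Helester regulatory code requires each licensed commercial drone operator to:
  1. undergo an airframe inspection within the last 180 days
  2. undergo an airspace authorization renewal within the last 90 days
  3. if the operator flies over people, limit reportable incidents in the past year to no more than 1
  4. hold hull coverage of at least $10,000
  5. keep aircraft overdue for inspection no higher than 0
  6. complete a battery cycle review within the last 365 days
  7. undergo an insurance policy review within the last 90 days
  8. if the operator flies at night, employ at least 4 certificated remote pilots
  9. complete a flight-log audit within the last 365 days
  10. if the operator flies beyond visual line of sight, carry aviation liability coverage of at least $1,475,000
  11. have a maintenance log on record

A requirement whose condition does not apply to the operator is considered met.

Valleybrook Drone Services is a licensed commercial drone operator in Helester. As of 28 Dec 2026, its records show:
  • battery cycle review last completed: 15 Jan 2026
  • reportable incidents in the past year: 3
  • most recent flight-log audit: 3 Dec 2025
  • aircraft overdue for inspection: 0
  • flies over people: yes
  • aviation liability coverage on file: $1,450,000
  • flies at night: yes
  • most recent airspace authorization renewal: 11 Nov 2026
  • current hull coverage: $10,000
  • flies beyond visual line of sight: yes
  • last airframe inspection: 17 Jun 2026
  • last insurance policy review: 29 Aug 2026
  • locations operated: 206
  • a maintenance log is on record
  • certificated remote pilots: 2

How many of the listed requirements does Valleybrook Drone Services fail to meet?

1. airframe inspection 194 days ago vs limit 180 → not met
2. airspace authorization renewal 47 days ago vs limit 90 → met
3. condition 'flies over people' holds; reportable incidents in the past year 3 > 1 → not met
4. hull coverage $10,000 ≥ $10,000 → met
5. aircraft overdue for inspection 0 ≤ 0 → met
6. battery cycle review 347 days ago vs limit 365 → met
7. insurance policy review 121 days ago vs limit 90 → not met
8. condition 'flies at night' holds; certificated remote pilots 2 < 4 → not met
9. flight-log audit 390 days ago vs limit 365 → not met
10. condition 'flies beyond visual line of sight' holds; aviation liability coverage $1,450,000 < $1,475,000 → not met
11. maintenance log present → met
Not met: 6 of 11

6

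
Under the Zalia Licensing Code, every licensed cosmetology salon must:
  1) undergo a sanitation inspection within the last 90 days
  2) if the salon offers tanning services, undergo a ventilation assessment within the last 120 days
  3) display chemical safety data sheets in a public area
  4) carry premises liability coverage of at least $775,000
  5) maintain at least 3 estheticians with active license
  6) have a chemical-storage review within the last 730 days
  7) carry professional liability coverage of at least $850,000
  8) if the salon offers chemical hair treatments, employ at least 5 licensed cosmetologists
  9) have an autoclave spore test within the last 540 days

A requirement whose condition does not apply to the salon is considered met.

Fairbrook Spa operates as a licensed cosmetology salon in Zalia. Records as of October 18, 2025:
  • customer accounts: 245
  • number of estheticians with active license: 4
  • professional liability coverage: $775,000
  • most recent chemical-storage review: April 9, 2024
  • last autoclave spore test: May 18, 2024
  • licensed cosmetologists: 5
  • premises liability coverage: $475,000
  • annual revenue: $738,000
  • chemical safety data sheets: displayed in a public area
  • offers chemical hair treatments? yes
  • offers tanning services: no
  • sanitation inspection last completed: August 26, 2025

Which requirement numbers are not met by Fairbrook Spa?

4, 7

1. sanitation inspection 53 days ago vs limit 90 → met
2. condition 'offers tanning services' does not hold → requirement n/a → met
3. chemical safety data sheets present → met
4. premises liability coverage $475,000 < $775,000 → not met
5. estheticians with active license 4 ≥ 3 → met
6. chemical-storage review 557 days ago vs limit 730 → met
7. professional liability coverage $775,000 < $850,000 → not met
8. condition 'offers chemical hair treatments' holds; licensed cosmetologists 5 ≥ 5 → met
9. autoclave spore test 518 days ago vs limit 540 → met
Not met: 4, 7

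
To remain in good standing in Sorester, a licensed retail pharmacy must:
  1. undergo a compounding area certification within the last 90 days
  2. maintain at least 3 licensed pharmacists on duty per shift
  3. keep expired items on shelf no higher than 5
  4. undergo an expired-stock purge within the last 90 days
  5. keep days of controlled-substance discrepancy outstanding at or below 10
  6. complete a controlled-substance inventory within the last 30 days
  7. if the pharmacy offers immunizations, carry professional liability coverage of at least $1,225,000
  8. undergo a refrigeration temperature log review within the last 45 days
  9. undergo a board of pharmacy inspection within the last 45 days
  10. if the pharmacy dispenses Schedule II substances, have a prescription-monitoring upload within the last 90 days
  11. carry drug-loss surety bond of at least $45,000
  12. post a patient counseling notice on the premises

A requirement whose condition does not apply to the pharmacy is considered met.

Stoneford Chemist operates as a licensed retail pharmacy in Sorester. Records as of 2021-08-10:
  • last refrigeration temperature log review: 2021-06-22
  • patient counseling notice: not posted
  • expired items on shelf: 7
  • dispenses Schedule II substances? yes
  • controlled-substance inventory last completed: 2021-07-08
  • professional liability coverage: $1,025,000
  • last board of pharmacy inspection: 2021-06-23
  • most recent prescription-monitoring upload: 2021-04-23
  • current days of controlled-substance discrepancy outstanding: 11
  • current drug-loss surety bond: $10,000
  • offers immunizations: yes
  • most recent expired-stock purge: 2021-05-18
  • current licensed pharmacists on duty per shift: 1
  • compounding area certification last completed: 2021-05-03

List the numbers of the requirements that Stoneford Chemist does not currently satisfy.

1. compounding area certification 99 days ago vs limit 90 → not met
2. licensed pharmacists on duty per shift 1 < 3 → not met
3. expired items on shelf 7 > 5 → not met
4. expired-stock purge 84 days ago vs limit 90 → met
5. days of controlled-substance discrepancy outstanding 11 > 10 → not met
6. controlled-substance inventory 33 days ago vs limit 30 → not met
7. condition 'offers immunizations' holds; professional liability coverage $1,025,000 < $1,225,000 → not met
8. refrigeration temperature log review 49 days ago vs limit 45 → not met
9. board of pharmacy inspection 48 days ago vs limit 45 → not met
10. condition 'dispenses Schedule II substances' holds; prescription-monitoring upload 109 days ago vs limit 90 → not met
11. drug-loss surety bond $10,000 < $45,000 → not met
12. patient counseling notice absent → not met
Not met: 1, 2, 3, 5, 6, 7, 8, 9, 10, 11, 12

1, 2, 3, 5, 6, 7, 8, 9, 10, 11, 12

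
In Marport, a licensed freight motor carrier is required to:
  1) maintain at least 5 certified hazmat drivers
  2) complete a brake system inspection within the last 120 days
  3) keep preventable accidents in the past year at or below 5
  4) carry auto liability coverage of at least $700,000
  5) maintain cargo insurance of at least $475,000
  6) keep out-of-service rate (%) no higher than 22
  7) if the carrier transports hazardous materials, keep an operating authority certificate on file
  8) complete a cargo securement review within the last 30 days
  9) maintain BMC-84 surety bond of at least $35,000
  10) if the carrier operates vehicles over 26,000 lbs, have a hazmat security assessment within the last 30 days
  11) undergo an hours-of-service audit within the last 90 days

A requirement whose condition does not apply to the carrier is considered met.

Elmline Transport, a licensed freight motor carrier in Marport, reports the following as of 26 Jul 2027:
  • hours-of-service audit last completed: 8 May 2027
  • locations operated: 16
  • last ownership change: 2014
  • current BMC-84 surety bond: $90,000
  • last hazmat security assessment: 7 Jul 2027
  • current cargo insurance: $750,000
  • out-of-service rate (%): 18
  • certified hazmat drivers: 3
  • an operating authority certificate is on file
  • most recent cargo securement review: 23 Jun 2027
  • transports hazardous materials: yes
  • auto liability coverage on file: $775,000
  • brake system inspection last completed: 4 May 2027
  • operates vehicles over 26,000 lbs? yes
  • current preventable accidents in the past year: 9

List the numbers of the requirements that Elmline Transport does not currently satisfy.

1. certified hazmat drivers 3 < 5 → not met
2. brake system inspection 83 days ago vs limit 120 → met
3. preventable accidents in the past year 9 > 5 → not met
4. auto liability coverage $775,000 ≥ $700,000 → met
5. cargo insurance $750,000 ≥ $475,000 → met
6. out-of-service rate (%) 18 ≤ 22 → met
7. condition 'transports hazardous materials' holds; operating authority certificate present → met
8. cargo securement review 33 days ago vs limit 30 → not met
9. BMC-84 surety bond $90,000 ≥ $35,000 → met
10. condition 'operates vehicles over 26,000 lbs' holds; hazmat security assessment 19 days ago vs limit 30 → met
11. hours-of-service audit 79 days ago vs limit 90 → met
Not met: 1, 3, 8

1, 3, 8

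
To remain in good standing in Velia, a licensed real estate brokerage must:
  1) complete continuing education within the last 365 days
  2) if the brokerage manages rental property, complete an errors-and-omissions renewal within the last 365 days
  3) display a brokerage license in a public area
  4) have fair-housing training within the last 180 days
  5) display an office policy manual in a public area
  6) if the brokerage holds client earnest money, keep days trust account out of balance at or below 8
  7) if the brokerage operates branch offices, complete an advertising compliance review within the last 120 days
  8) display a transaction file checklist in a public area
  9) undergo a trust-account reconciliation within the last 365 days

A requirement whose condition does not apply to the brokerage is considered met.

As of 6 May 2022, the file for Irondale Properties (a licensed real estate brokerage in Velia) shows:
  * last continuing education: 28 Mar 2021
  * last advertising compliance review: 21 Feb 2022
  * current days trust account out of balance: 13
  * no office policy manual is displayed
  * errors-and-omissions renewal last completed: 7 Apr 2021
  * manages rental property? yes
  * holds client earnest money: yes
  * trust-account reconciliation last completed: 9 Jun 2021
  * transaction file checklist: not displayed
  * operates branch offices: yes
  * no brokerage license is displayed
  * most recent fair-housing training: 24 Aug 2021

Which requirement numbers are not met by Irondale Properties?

1. continuing education 404 days ago vs limit 365 → not met
2. condition 'manages rental property' holds; errors-and-omissions renewal 394 days ago vs limit 365 → not met
3. brokerage license absent → not met
4. fair-housing training 255 days ago vs limit 180 → not met
5. office policy manual absent → not met
6. condition 'holds client earnest money' holds; days trust account out of balance 13 > 8 → not met
7. condition 'operates branch offices' holds; advertising compliance review 74 days ago vs limit 120 → met
8. transaction file checklist absent → not met
9. trust-account reconciliation 331 days ago vs limit 365 → met
Not met: 1, 2, 3, 4, 5, 6, 8

1, 2, 3, 4, 5, 6, 8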